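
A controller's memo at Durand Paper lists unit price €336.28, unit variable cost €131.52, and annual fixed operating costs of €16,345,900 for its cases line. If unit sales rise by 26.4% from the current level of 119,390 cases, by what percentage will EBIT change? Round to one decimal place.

+79.7%

Total contribution margin = 119,390 × €204.76 = €24,446,296.40.
EBIT = €24,446,296.40 − €16,345,900 = €8,100,396.40.
Degree of operating leverage = €24,446,296.40 / €8,100,396.40 = 3.0179.
So EBIT moves 3.0179 × (+26.4%) = +79.7%.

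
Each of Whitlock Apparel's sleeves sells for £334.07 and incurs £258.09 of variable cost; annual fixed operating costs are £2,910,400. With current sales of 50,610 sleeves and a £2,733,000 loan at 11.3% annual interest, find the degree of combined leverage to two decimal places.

Contribution at this volume is 50,610 × £75.98 = £3,845,347.80.
Subtracting fixed costs: EBIT = £3,845,347.80 − £2,910,400 = £934,947.80. Interest = £308,829.00.
DOL = £3,845,347.80 ÷ £934,947.80 = 4.1129; DFL = £934,947.80 ÷ £626,118.80 = 1.4932.
DCL = DOL × DFL = 4.1129 × 1.4932 = 6.1414.

6.14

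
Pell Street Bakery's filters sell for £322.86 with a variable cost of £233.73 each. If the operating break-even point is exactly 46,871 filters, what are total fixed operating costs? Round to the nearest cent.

£4,177,612.23

Each unit contributes £322.86 − £233.73 = £89.13.
Fixed costs = break-even units × CM = 46,871 × £89.13 = £4,177,612.23.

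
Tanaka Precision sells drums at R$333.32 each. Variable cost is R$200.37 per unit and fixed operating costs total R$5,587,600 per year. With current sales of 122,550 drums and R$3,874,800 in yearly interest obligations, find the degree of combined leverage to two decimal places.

2.39

Total contribution margin = 122,550 × R$132.95 = R$16,293,022.50.
Operating income = contribution − fixed costs = R$16,293,022.50 − R$5,587,600 = R$10,705,422.50. Interest = R$3,874,800.00.
DOL = R$16,293,022.50 ÷ R$10,705,422.50 = 1.5219; DFL = R$10,705,422.50 ÷ R$6,830,622.50 = 1.5673.
DCL = DOL × DFL = 1.5219 × 1.5673 = 2.3853.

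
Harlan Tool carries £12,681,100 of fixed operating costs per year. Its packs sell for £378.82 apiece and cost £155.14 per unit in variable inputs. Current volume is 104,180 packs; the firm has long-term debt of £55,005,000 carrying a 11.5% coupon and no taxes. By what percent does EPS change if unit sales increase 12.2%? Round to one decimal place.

Contribution at this volume is 104,180 × £223.68 = £23,302,982.40.
Operating income = contribution − fixed costs = £23,302,982.40 − £12,681,100 = £10,621,882.40.
After interest of £6,325,575.00, pre-tax earnings = £4,296,307.40.
DCL = total CM / (EBIT − I) = £23,302,982.40 / £4,296,307.40 = 5.4240.
%ΔEPS = DCL × %ΔSales = 5.4240 × +12.2% = +66.2%.

+66.2%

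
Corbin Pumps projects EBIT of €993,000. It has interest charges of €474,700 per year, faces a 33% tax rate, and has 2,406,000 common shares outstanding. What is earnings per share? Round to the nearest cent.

Interest = €474,700.00, so EBT = €993,000 − €474,700.00 = €518,300.00.
Net income = €518,300.00 × (1 − 0.33) = €347,261.00.
Per share: €347,261.00 / 2,406,000 shares = €0.14.

€0.14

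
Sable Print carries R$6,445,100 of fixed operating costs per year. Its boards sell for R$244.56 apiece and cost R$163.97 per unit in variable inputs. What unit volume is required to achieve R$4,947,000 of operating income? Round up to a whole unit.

141,359 boards

Unit CM = price − variable cost = R$244.56 − R$163.97 = R$80.59.
Required volume = (fixed costs + target profit) ÷ CM = (R$6,445,100 + R$4,947,000) ÷ R$80.59 = 141,358.73, so 141,359 boards.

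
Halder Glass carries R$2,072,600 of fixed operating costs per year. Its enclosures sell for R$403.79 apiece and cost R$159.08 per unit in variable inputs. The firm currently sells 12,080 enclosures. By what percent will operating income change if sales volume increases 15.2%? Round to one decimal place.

Total contribution margin = 12,080 × R$244.71 = R$2,956,096.80.
Operating income = contribution − fixed costs = R$2,956,096.80 − R$2,072,600 = R$883,496.80.
So DOL = total CM / EBIT = R$2,956,096.80 / R$883,496.80 = 3.3459.
Operating income changes by 3.3459 × +15.2% = +50.9%.

+50.9%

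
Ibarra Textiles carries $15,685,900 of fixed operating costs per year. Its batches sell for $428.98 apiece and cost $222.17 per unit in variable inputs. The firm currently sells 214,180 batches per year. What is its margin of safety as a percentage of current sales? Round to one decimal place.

Each unit contributes $428.98 − $222.17 = $206.81. Break-even units = $15,685,900 ÷ $206.81 = 75,846.91; break-even revenue = 75,846.91 × $428.98 = $32,536,808.58.
Actual sales revenue = 214,180 × $428.98 = $91,878,936.40.
Margin of safety = ($91,878,936.40 − $32,536,808.58) ÷ $91,878,936.40 = 64.6%.

64.6%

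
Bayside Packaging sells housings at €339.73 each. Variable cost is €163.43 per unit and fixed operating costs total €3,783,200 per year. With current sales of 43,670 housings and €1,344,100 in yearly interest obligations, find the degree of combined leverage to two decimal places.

At 43,670 units, contribution = 43,670 × €176.30 = €7,699,021.00.
Operating income = contribution − fixed costs = €7,699,021.00 − €3,783,200 = €3,915,821.00. Interest = €1,344,100.00.
DOL = €7,699,021.00 ÷ €3,915,821.00 = 1.9661; DFL = €3,915,821.00 ÷ €2,571,721.00 = 1.5226.
DCL = DOL × DFL = 1.9661 × 1.5226 = 2.9936.

2.99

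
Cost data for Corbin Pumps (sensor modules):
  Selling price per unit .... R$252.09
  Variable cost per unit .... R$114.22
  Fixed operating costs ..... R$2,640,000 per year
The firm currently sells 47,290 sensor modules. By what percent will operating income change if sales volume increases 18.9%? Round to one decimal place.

At 47,290 units, contribution = 47,290 × R$137.87 = R$6,519,872.30.
EBIT = R$6,519,872.30 − R$2,640,000 = R$3,879,872.30.
DOL = contribution ÷ EBIT = R$6,519,872.30 ÷ R$3,879,872.30 = 1.6804.
%ΔEBIT = DOL × %ΔSales = 1.6804 × +18.9% = +31.8%.

+31.8%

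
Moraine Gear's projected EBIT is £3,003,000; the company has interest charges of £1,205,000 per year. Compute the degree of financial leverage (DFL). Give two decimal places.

Interest = £1,205,000.00.
DFL = EBIT ÷ (EBIT − I) = £3,003,000 ÷ (£3,003,000 − £1,205,000.00) = £3,003,000 ÷ £1,798,000.00 = 1.6702.

1.67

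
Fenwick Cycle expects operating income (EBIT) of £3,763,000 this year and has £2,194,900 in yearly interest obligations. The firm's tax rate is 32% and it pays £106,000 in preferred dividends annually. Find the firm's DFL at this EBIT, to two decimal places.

2.66

Interest = £2,194,900.00.
Pre-tax preferred-dividend burden = £106,000 ÷ (1 − 0.32) = £155,882.35.
DFL = EBIT ÷ [EBIT − I − D_p/(1−t)] = £3,763,000 ÷ [£3,763,000 − £2,194,900.00 − £155,882.35] = £3,763,000 ÷ £1,412,217.65 = 2.6646.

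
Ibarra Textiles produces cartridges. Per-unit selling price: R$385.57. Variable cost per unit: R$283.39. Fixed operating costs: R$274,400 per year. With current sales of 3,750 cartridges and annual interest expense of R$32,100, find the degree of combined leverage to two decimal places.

At 3,750 units, contribution = 3,750 × R$102.18 = R$383,175.00.
EBIT = R$383,175.00 − R$274,400 = R$108,775.00. Interest = R$32,100.00.
DOL = R$383,175.00 ÷ R$108,775.00 = 3.5226; DFL = R$108,775.00 ÷ R$76,675.00 = 1.4187.
DCL = DOL × DFL = 3.5226 × 1.4187 = 4.9975.

5.00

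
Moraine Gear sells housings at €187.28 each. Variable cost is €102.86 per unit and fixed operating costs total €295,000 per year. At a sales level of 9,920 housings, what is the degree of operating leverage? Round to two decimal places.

1.54

Total contribution margin = 9,920 × €84.42 = €837,446.40.
EBIT = €837,446.40 − €295,000 = €542,446.40.
DOL = contribution ÷ EBIT = €837,446.40 ÷ €542,446.40 = 1.5438.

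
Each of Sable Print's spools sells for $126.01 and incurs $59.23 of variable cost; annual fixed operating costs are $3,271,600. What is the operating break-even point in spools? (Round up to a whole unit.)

Each unit contributes $126.01 − $59.23 = $66.78.
Break-even Q = $3,271,600 / $66.78 = 48,990.72 → 48,991 spools.

48,991 spools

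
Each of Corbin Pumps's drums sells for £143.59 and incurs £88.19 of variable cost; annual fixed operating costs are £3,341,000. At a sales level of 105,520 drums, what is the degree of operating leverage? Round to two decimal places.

2.33

At 105,520 units, contribution = 105,520 × £55.40 = £5,845,808.00.
Operating income = contribution − fixed costs = £5,845,808.00 − £3,341,000 = £2,504,808.00.
DOL = contribution ÷ EBIT = £5,845,808.00 ÷ £2,504,808.00 = 2.3338.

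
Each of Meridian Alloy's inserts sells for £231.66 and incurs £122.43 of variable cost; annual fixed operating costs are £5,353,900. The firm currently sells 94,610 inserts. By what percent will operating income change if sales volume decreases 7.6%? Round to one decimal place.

-15.8%

At 94,610 units, contribution = 94,610 × £109.23 = £10,334,250.30.
Subtracting fixed costs: EBIT = £10,334,250.30 − £5,353,900 = £4,980,350.30.
Degree of operating leverage = £10,334,250.30 / £4,980,350.30 = 2.0750.
Operating income changes by 2.0750 × -7.6% = -15.8%.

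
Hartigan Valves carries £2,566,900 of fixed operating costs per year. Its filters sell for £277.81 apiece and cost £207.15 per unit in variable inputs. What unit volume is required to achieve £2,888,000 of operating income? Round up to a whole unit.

Contribution margin per unit = £277.81 − £207.15 = £70.66.
Required volume = (fixed costs + target profit) ÷ CM = (£2,566,900 + £2,888,000) ÷ £70.66 = 77,199.26, so 77,200 filters.

77,200 filters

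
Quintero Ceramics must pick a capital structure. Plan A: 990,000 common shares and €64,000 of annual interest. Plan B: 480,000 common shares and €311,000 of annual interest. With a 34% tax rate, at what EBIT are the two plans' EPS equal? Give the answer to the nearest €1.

€543,471

At indifference, (EBIT − 64,000)(1 − t)/990,000 = (EBIT − 311,000)(1 − t)/480,000.
The (1 − t) factor cancels: (EBIT − 64,000) × 480,000 = (EBIT − 311,000) × 990,000.
Solving, EBIT = (311,000·990,000 − 64,000·480,000) / (990,000 − 480,000) = 277,170,000,000 / 510,000 = 543,470.59.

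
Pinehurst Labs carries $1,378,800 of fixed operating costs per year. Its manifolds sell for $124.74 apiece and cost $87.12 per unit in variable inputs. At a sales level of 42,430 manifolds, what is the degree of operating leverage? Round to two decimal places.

At 42,430 units, contribution = 42,430 × $37.62 = $1,596,216.60.
EBIT = $1,596,216.60 − $1,378,800 = $217,416.60.
So DOL = total CM / EBIT = $1,596,216.60 / $217,416.60 = 7.3417.

7.34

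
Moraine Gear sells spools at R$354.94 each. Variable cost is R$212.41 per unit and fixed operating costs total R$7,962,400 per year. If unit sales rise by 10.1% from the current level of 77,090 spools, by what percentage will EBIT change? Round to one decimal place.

+36.7%

At 77,090 units, contribution = 77,090 × R$142.53 = R$10,987,637.70.
EBIT = R$10,987,637.70 − R$7,962,400 = R$3,025,237.70.
So DOL = total CM / EBIT = R$10,987,637.70 / R$3,025,237.70 = 3.6320.
Operating income changes by 3.6320 × +10.1% = +36.7%.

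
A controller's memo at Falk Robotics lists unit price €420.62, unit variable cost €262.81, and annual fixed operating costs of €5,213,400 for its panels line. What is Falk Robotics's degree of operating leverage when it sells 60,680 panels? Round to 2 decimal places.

2.20

Total contribution margin = 60,680 × €157.81 = €9,575,910.80.
EBIT = €9,575,910.80 − €5,213,400 = €4,362,510.80.
Degree of operating leverage = €9,575,910.80 / €4,362,510.80 = 2.1950.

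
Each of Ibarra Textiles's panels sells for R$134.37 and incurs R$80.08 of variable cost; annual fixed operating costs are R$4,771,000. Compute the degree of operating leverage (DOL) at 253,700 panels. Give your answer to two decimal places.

At 253,700 units, contribution = 253,700 × R$54.29 = R$13,773,373.00.
EBIT = R$13,773,373.00 − R$4,771,000 = R$9,002,373.00.
DOL = contribution ÷ EBIT = R$13,773,373.00 ÷ R$9,002,373.00 = 1.5300.

1.53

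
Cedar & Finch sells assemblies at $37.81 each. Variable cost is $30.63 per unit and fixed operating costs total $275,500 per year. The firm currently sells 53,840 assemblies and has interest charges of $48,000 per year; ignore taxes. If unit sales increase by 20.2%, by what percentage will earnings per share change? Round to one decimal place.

+123.8%

At 53,840 units, contribution = 53,840 × $7.18 = $386,571.20.
EBIT = $386,571.20 − $275,500 = $111,071.20.
Interest = $48,000.00, so EBIT − I = $63,071.20.
DCL = total CM / (EBIT − I) = $386,571.20 / $63,071.20 = 6.1291.
EPS therefore changes by 6.1291 × (+20.2%) = +123.8%.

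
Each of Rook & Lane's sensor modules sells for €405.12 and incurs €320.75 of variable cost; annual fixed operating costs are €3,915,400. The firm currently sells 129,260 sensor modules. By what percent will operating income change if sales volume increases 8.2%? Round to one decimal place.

Contribution at this volume is 129,260 × €84.37 = €10,905,666.20.
EBIT = €10,905,666.20 − €3,915,400 = €6,990,266.20.
DOL = contribution ÷ EBIT = €10,905,666.20 ÷ €6,990,266.20 = 1.5601.
Operating income changes by 1.5601 × +8.2% = +12.8%.

+12.8%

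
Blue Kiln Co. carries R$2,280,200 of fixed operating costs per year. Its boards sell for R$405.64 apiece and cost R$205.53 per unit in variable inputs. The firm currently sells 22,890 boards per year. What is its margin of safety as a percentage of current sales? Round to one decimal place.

Contribution margin per unit = R$405.64 − R$205.53 = R$200.11. Break-even units = R$2,280,200 ÷ R$200.11 = 11,394.73; break-even revenue = 11,394.73 × R$405.64 = R$4,622,159.45.
Actual sales revenue = 22,890 × R$405.64 = R$9,285,099.60.
Margin of safety = (R$9,285,099.60 − R$4,622,159.45) ÷ R$9,285,099.60 = 50.2%.

50.2%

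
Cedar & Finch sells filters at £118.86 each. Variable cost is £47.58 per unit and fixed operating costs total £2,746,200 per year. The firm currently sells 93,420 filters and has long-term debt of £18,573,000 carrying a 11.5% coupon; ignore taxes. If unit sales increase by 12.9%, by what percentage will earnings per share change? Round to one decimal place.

+48.3%

At 93,420 units, contribution = 93,420 × £71.28 = £6,658,977.60.
Operating income = contribution − fixed costs = £6,658,977.60 − £2,746,200 = £3,912,777.60.
After interest of £2,135,895.00, pre-tax earnings = £1,776,882.60.
Degree of combined leverage = contribution ÷ (EBIT − I) = £6,658,977.60 ÷ £1,776,882.60 = 3.7476.
%ΔEPS = DCL × %ΔSales = 3.7476 × +12.9% = +48.3%.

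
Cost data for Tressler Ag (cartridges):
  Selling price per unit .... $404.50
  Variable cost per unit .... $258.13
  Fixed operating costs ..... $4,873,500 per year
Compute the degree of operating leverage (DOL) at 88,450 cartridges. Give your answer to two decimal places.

1.60

Contribution at this volume is 88,450 × $146.37 = $12,946,426.50.
Subtracting fixed costs: EBIT = $12,946,426.50 − $4,873,500 = $8,072,926.50.
Degree of operating leverage = $12,946,426.50 / $8,072,926.50 = 1.6037.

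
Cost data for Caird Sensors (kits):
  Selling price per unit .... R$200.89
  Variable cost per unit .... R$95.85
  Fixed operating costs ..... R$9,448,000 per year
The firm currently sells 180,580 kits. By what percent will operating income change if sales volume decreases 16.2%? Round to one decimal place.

Total contribution margin = 180,580 × R$105.04 = R$18,968,123.20.
Subtracting fixed costs: EBIT = R$18,968,123.20 − R$9,448,000 = R$9,520,123.20.
Degree of operating leverage = R$18,968,123.20 / R$9,520,123.20 = 1.9924.
%ΔEBIT = DOL × %ΔSales = 1.9924 × -16.2% = -32.3%.

-32.3%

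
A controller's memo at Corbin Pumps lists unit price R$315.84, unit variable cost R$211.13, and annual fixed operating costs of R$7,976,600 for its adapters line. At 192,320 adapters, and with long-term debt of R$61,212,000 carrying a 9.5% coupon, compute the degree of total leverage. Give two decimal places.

At 192,320 units, contribution = 192,320 × R$104.71 = R$20,137,827.20.
Operating income = contribution − fixed costs = R$20,137,827.20 − R$7,976,600 = R$12,161,227.20. Interest = R$5,815,140.00.
DOL = R$20,137,827.20 ÷ R$12,161,227.20 = 1.6559; DFL = R$12,161,227.20 ÷ R$6,346,087.20 = 1.9163.
Combined leverage = 1.6559 × 1.9163 = 3.1732.

3.17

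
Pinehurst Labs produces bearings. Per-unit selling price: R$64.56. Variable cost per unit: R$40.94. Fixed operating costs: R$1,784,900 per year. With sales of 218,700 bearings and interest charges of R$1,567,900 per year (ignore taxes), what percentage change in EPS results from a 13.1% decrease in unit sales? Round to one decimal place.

At 218,700 units, contribution = 218,700 × R$23.62 = R$5,165,694.00.
EBIT = R$5,165,694.00 − R$1,784,900 = R$3,380,794.00.
After interest of R$1,567,900.00, pre-tax earnings = R$1,812,894.00.
DCL = total CM / (EBIT − I) = R$5,165,694.00 / R$1,812,894.00 = 2.8494.
EPS therefore changes by 2.8494 × (-13.1%) = -37.3%.

-37.3%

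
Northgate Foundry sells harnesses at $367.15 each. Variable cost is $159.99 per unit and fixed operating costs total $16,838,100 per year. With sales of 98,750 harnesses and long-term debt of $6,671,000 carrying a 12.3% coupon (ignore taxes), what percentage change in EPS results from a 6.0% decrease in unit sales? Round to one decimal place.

-43.9%

Contribution at this volume is 98,750 × $207.16 = $20,457,050.00.
Subtracting fixed costs: EBIT = $20,457,050.00 − $16,838,100 = $3,618,950.00.
Interest = $820,533.00, so EBIT − I = $2,798,417.00.
DCL = total CM / (EBIT − I) = $20,457,050.00 / $2,798,417.00 = 7.3102.
EPS therefore changes by 7.3102 × (-6.0%) = -43.9%.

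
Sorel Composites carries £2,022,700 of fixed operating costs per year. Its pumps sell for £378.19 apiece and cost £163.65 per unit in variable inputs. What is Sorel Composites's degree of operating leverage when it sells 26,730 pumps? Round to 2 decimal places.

Contribution at this volume is 26,730 × £214.54 = £5,734,654.20.
EBIT = £5,734,654.20 − £2,022,700 = £3,711,954.20.
DOL = contribution ÷ EBIT = £5,734,654.20 ÷ £3,711,954.20 = 1.5449.

1.54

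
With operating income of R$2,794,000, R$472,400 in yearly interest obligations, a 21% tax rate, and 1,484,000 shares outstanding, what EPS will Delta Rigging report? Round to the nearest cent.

R$1.24

Interest = R$472,400.00, so EBT = R$2,794,000 − R$472,400.00 = R$2,321,600.00.
Net income = R$2,321,600.00 × (1 − 0.21) = R$1,834,064.00.
EPS = R$1,834,064.00 ÷ 1,484,000 = R$1.24.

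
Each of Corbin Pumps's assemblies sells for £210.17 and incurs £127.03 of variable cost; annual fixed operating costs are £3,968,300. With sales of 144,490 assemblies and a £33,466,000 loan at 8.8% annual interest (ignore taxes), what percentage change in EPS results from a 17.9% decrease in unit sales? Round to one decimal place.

At 144,490 units, contribution = 144,490 × £83.14 = £12,012,898.60.
Operating income = contribution − fixed costs = £12,012,898.60 − £3,968,300 = £8,044,598.60.
After interest of £2,945,008.00, pre-tax earnings = £5,099,590.60.
DCL = total CM / (EBIT − I) = £12,012,898.60 / £5,099,590.60 = 2.3557.
%ΔEPS = DCL × %ΔSales = 2.3557 × -17.9% = -42.2%.

-42.2%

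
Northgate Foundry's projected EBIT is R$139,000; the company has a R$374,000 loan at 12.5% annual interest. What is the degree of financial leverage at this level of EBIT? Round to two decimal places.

Annual interest charges come to R$46,750.00.
Degree of financial leverage = EBIT / (EBIT − interest) = R$139,000 / R$92,250.00 = 1.5068.

1.51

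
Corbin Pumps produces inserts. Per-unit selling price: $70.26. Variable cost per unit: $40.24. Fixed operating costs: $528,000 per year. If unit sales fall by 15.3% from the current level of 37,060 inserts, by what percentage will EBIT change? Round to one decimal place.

Contribution at this volume is 37,060 × $30.02 = $1,112,541.20.
Subtracting fixed costs: EBIT = $1,112,541.20 − $528,000 = $584,541.20.
Degree of operating leverage = $1,112,541.20 / $584,541.20 = 1.9033.
So EBIT moves 1.9033 × (-15.3%) = -29.1%.

-29.1%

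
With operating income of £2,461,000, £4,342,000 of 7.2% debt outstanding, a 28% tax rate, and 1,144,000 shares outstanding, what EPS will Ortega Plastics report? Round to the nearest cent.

£1.35

Interest = £312,624.00, so EBT = £2,461,000 − £312,624.00 = £2,148,376.00.
After tax at 28%: net income = £2,148,376.00 × 0.72 = £1,546,830.72.
Per share: £1,546,830.72 / 1,144,000 shares = £1.35.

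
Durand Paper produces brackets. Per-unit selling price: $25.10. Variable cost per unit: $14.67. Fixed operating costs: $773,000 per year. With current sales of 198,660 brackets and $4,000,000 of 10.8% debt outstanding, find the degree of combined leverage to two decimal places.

At 198,660 units, contribution = 198,660 × $10.43 = $2,072,023.80.
Operating income = contribution − fixed costs = $2,072,023.80 − $773,000 = $1,299,023.80. Interest = $432,000.00, so EBIT − I = $867,023.80.
Degree of total leverage = total CM / (EBIT − interest) = $2,072,023.80 / $867,023.80 = 2.3898.

2.39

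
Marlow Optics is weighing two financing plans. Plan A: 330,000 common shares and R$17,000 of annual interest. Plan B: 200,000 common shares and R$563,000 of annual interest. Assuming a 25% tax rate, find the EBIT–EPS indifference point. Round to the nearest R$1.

R$1,403,000

Set EPS_A = EPS_B: (EBIT − R$17,000)(1 − 0.25) ÷ 330,000 = (EBIT − R$563,000)(1 − 0.25) ÷ 200,000.
Cancelling (1 − t) and cross-multiplying: 200,000·(EBIT − 17,000) = 330,000·(EBIT − 563,000).
Solving, EBIT = (563,000·330,000 − 17,000·200,000) / (330,000 − 200,000) = 182,390,000,000 / 130,000 = 1,403,000.00.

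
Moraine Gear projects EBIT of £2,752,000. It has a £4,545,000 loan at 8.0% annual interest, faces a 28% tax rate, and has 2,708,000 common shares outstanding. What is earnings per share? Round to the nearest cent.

Interest = £363,600.00, so EBT = £2,752,000 − £363,600.00 = £2,388,400.00.
After tax at 28%: net income = £2,388,400.00 × 0.72 = £1,719,648.00.
Per share: £1,719,648.00 / 2,708,000 shares = £0.64.

£0.64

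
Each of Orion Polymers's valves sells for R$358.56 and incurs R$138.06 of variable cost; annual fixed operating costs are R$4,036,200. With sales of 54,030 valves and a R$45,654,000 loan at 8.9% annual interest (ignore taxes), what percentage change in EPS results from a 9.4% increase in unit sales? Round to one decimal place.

Contribution at this volume is 54,030 × R$220.50 = R$11,913,615.00.
Subtracting fixed costs: EBIT = R$11,913,615.00 − R$4,036,200 = R$7,877,415.00.
After interest of R$4,063,206.00, pre-tax earnings = R$3,814,209.00.
DCL = total CM / (EBIT − I) = R$11,913,615.00 / R$3,814,209.00 = 3.1235.
EPS therefore changes by 3.1235 × (+9.4%) = +29.4%.

+29.4%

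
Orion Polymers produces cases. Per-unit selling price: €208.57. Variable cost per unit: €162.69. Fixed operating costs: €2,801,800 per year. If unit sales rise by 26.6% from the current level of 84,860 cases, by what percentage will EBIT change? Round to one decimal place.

Contribution at this volume is 84,860 × €45.88 = €3,893,376.80.
Operating income = contribution − fixed costs = €3,893,376.80 − €2,801,800 = €1,091,576.80.
DOL = contribution ÷ EBIT = €3,893,376.80 ÷ €1,091,576.80 = 3.5667.
Operating income changes by 3.5667 × +26.6% = +94.9%.

+94.9%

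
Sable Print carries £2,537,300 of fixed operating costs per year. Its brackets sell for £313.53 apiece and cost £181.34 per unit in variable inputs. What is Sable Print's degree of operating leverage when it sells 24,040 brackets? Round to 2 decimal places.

Contribution at this volume is 24,040 × £132.19 = £3,177,847.60.
Subtracting fixed costs: EBIT = £3,177,847.60 − £2,537,300 = £640,547.60.
Degree of operating leverage = £3,177,847.60 / £640,547.60 = 4.9611.

4.96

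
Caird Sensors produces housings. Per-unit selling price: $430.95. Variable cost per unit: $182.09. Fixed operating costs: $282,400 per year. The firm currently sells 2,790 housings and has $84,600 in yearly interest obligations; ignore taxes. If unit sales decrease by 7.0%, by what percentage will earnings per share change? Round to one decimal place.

Total contribution margin = 2,790 × $248.86 = $694,319.40.
Operating income = contribution − fixed costs = $694,319.40 − $282,400 = $411,919.40.
Interest = $84,600.00, so EBIT − I = $327,319.40.
DCL = total CM / (EBIT − I) = $694,319.40 / $327,319.40 = 2.1212.
EPS therefore changes by 2.1212 × (-7.0%) = -14.8%.

-14.8%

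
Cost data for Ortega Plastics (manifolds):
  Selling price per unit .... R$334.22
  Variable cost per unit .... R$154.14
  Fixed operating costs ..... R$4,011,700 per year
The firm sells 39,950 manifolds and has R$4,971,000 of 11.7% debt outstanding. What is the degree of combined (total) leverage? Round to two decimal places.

At 39,950 units, contribution = 39,950 × R$180.08 = R$7,194,196.00.
EBIT = R$7,194,196.00 − R$4,011,700 = R$3,182,496.00. Interest = R$581,607.00, so EBIT − I = R$2,600,889.00.
DCL = contribution ÷ (EBIT − I) = R$7,194,196.00 ÷ R$2,600,889.00 = 2.7661.

2.77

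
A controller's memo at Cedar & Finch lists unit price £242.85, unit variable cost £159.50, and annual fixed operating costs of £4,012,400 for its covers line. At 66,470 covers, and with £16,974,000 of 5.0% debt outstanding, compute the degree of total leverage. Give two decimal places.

Total contribution margin = 66,470 × £83.35 = £5,540,274.50.
EBIT = £5,540,274.50 − £4,012,400 = £1,527,874.50. Interest = £848,700.00.
DOL = £5,540,274.50 ÷ £1,527,874.50 = 3.6261; DFL = £1,527,874.50 ÷ £679,174.50 = 2.2496.
Combined leverage = 3.6261 × 2.2496 = 8.1573.

8.16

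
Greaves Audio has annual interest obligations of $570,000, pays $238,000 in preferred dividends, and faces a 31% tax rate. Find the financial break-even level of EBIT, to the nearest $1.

Preferred dividends are paid after tax, so their pre-tax equivalent is $238,000 ÷ (1 − 0.31) = $344,927.54.
EPS = 0 when EBIT covers interest plus the pre-tax preferred burden: $570,000 + $344,927.54 = $914,927.54.

$914,928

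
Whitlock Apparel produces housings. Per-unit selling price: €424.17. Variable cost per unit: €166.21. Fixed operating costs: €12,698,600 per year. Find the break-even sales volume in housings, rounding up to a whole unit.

Each unit contributes €424.17 − €166.21 = €257.96.
Break-even Q = €12,698,600 / €257.96 = 49,227.01 → 49,228 housings.

49,228 housings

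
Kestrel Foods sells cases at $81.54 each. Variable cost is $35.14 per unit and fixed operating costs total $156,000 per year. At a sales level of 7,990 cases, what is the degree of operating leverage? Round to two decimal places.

Total contribution margin = 7,990 × $46.40 = $370,736.00.
EBIT = $370,736.00 − $156,000 = $214,736.00.
DOL = contribution ÷ EBIT = $370,736.00 ÷ $214,736.00 = 1.7265.

1.73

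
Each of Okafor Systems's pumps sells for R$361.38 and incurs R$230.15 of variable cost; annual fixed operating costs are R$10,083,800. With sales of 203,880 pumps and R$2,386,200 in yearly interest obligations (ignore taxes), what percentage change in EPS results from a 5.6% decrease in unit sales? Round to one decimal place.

At 203,880 units, contribution = 203,880 × R$131.23 = R$26,755,172.40.
Subtracting fixed costs: EBIT = R$26,755,172.40 − R$10,083,800 = R$16,671,372.40.
Interest = R$2,386,200.00, so EBIT − I = R$14,285,172.40.
Degree of combined leverage = contribution ÷ (EBIT − I) = R$26,755,172.40 ÷ R$14,285,172.40 = 1.8729.
%ΔEPS = DCL × %ΔSales = 1.8729 × -5.6% = -10.5%.

-10.5%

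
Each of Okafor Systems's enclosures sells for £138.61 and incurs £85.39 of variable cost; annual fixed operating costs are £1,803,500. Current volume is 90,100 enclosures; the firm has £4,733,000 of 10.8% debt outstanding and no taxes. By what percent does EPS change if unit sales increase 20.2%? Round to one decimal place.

+39.0%

At 90,100 units, contribution = 90,100 × £53.22 = £4,795,122.00.
Operating income = contribution − fixed costs = £4,795,122.00 − £1,803,500 = £2,991,622.00.
Interest = £511,164.00, so EBIT − I = £2,480,458.00.
DCL = total CM / (EBIT − I) = £4,795,122.00 / £2,480,458.00 = 1.9332.
%ΔEPS = DCL × %ΔSales = 1.9332 × +20.2% = +39.0%.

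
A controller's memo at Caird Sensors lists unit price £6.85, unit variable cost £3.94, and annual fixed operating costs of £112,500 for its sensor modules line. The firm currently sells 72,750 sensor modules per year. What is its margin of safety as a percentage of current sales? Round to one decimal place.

46.9%

Each unit contributes £6.85 − £3.94 = £2.91. Break-even units = £112,500 ÷ £2.91 = 38,659.79; break-even revenue = 38,659.79 × £6.85 = £264,819.59.
Current sales = 72,750 × £6.85 = £498,337.50.
Margin of safety = (£498,337.50 − £264,819.59) ÷ £498,337.50 = 46.9%.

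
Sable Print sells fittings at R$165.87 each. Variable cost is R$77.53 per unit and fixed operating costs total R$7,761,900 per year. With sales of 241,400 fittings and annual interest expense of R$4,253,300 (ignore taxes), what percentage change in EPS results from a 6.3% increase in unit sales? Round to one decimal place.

Contribution at this volume is 241,400 × R$88.34 = R$21,325,276.00.
Subtracting fixed costs: EBIT = R$21,325,276.00 − R$7,761,900 = R$13,563,376.00.
After interest of R$4,253,300.00, pre-tax earnings = R$9,310,076.00.
Degree of combined leverage = contribution ÷ (EBIT − I) = R$21,325,276.00 ÷ R$9,310,076.00 = 2.2906.
EPS therefore changes by 2.2906 × (+6.3%) = +14.4%.

+14.4%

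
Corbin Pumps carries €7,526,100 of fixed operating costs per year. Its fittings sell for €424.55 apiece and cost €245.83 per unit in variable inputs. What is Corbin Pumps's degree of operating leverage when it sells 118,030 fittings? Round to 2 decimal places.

At 118,030 units, contribution = 118,030 × €178.72 = €21,094,321.60.
EBIT = €21,094,321.60 − €7,526,100 = €13,568,221.60.
Degree of operating leverage = €21,094,321.60 / €13,568,221.60 = 1.5547.

1.55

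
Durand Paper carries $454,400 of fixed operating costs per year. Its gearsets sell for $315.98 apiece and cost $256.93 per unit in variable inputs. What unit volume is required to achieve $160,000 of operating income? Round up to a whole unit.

10,405 gearsets

Contribution margin per unit = $315.98 − $256.93 = $59.05.
Required volume = (fixed costs + target profit) ÷ CM = ($454,400 + $160,000) ÷ $59.05 = 10,404.74, so 10,405 gearsets.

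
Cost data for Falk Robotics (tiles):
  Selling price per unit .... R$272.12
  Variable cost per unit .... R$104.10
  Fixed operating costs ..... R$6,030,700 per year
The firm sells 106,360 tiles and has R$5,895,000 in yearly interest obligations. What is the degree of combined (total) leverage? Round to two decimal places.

3.01

Contribution at this volume is 106,360 × R$168.02 = R$17,870,607.20.
Operating income = contribution − fixed costs = R$17,870,607.20 − R$6,030,700 = R$11,839,907.20. Interest = R$5,895,000.00, so EBIT − I = R$5,944,907.20.
DCL = contribution ÷ (EBIT − I) = R$17,870,607.20 ÷ R$5,944,907.20 = 3.0060.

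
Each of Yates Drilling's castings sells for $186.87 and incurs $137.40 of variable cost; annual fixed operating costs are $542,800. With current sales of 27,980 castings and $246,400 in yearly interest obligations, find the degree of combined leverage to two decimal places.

2.33

At 27,980 units, contribution = 27,980 × $49.47 = $1,384,170.60.
Subtracting fixed costs: EBIT = $1,384,170.60 − $542,800 = $841,370.60. Interest = $246,400.00.
DOL = $1,384,170.60 ÷ $841,370.60 = 1.6451; DFL = $841,370.60 ÷ $594,970.60 = 1.4141.
Combined leverage = 1.6451 × 1.4141 = 2.3263.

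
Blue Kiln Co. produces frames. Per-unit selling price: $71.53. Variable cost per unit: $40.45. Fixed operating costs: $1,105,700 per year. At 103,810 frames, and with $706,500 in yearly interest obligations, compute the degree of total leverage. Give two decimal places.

2.28

At 103,810 units, contribution = 103,810 × $31.08 = $3,226,414.80.
Operating income = contribution − fixed costs = $3,226,414.80 − $1,105,700 = $2,120,714.80. Interest = $706,500.00, so EBIT − I = $1,414,214.80.
Degree of total leverage = total CM / (EBIT − interest) = $3,226,414.80 / $1,414,214.80 = 2.2814.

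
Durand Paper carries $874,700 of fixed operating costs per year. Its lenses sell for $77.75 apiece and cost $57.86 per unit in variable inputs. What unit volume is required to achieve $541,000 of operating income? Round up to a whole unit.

Contribution margin per unit = $77.75 − $57.86 = $19.89.
Units = (FC + target) / CM = ($874,700 + $541,000) / $19.89 = 71,176.47, so 71,177 lenses.

71,177 lenses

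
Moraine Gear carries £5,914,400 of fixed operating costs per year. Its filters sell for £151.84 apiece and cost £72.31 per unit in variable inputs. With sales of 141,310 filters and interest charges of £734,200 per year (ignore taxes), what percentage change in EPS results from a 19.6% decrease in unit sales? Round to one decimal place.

-48.0%

At 141,310 units, contribution = 141,310 × £79.53 = £11,238,384.30.
Operating income = contribution − fixed costs = £11,238,384.30 − £5,914,400 = £5,323,984.30.
Interest = £734,200.00, so EBIT − I = £4,589,784.30.
Degree of combined leverage = contribution ÷ (EBIT − I) = £11,238,384.30 ÷ £4,589,784.30 = 2.4486.
%ΔEPS = DCL × %ΔSales = 2.4486 × -19.6% = -48.0%.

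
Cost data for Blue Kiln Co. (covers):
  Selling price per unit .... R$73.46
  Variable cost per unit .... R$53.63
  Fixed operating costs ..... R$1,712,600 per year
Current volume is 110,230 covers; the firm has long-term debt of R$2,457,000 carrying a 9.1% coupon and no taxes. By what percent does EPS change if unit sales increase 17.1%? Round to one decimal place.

Total contribution margin = 110,230 × R$19.83 = R$2,185,860.90.
Subtracting fixed costs: EBIT = R$2,185,860.90 − R$1,712,600 = R$473,260.90.
After interest of R$223,587.00, pre-tax earnings = R$249,673.90.
DCL = total CM / (EBIT − I) = R$2,185,860.90 / R$249,673.90 = 8.7549.
EPS therefore changes by 8.7549 × (+17.1%) = +149.7%.

+149.7%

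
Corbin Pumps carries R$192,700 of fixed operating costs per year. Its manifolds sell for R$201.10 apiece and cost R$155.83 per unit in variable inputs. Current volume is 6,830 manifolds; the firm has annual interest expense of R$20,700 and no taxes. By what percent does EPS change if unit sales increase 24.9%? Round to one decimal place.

+80.4%

Contribution at this volume is 6,830 × R$45.27 = R$309,194.10.
Subtracting fixed costs: EBIT = R$309,194.10 − R$192,700 = R$116,494.10.
Interest = R$20,700.00, so EBIT − I = R$95,794.10.
DCL = total CM / (EBIT − I) = R$309,194.10 / R$95,794.10 = 3.2277.
EPS therefore changes by 3.2277 × (+24.9%) = +80.4%.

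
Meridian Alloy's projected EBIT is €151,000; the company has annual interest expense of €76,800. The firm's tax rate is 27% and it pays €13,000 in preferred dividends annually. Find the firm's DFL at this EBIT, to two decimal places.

2.68

Interest = €76,800.00.
Preferred dividends grossed up pre-tax: €13,000 / (1 − 0.27) = €17,808.22.
DFL = EBIT ÷ [EBIT − I − D_p/(1−t)] = €151,000 ÷ [€151,000 − €76,800.00 − €17,808.22] = €151,000 ÷ €56,391.78 = 2.6777.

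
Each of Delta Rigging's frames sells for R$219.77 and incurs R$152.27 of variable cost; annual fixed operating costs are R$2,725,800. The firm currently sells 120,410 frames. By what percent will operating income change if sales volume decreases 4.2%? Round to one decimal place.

-6.3%

Contribution at this volume is 120,410 × R$67.50 = R$8,127,675.00.
Subtracting fixed costs: EBIT = R$8,127,675.00 − R$2,725,800 = R$5,401,875.00.
So DOL = total CM / EBIT = R$8,127,675.00 / R$5,401,875.00 = 1.5046.
%ΔEBIT = DOL × %ΔSales = 1.5046 × -4.2% = -6.3%.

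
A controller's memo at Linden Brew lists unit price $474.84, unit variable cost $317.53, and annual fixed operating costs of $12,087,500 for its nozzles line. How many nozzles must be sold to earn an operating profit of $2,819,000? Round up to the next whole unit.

94,759 nozzles

Each unit contributes $474.84 − $317.53 = $157.31.
Required volume = (fixed costs + target profit) ÷ CM = ($12,087,500 + $2,819,000) ÷ $157.31 = 94,758.76, so 94,759 nozzles.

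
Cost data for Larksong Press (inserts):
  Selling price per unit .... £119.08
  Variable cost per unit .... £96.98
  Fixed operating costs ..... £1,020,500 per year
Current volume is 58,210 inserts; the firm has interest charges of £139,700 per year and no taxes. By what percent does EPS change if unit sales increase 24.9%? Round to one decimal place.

At 58,210 units, contribution = 58,210 × £22.10 = £1,286,441.00.
Subtracting fixed costs: EBIT = £1,286,441.00 − £1,020,500 = £265,941.00.
After interest of £139,700.00, pre-tax earnings = £126,241.00.
Degree of combined leverage = contribution ÷ (EBIT − I) = £1,286,441.00 ÷ £126,241.00 = 10.1904.
%ΔEPS = DCL × %ΔSales = 10.1904 × +24.9% = +253.7%.

+253.7%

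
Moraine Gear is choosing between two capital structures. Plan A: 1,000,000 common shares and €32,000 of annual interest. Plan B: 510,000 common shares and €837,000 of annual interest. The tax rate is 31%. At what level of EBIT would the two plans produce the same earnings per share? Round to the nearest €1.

€1,674,857

At indifference, (EBIT − 32,000)(1 − t)/1,000,000 = (EBIT − 837,000)(1 − t)/510,000.
Cancelling (1 − t) and cross-multiplying: 510,000·(EBIT − 32,000) = 1,000,000·(EBIT − 837,000).
EBIT × (1,000,000 − 510,000) = 837,000 × 1,000,000 − 32,000 × 510,000 = 820,680,000,000, so EBIT = 820,680,000,000 ÷ 490,000 = 1,674,857.14.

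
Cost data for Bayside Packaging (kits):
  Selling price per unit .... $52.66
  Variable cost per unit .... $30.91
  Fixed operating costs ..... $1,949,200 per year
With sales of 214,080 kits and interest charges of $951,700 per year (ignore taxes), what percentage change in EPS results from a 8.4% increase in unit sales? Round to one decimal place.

Total contribution margin = 214,080 × $21.75 = $4,656,240.00.
Operating income = contribution − fixed costs = $4,656,240.00 − $1,949,200 = $2,707,040.00.
After interest of $951,700.00, pre-tax earnings = $1,755,340.00.
Degree of combined leverage = contribution ÷ (EBIT − I) = $4,656,240.00 ÷ $1,755,340.00 = 2.6526.
%ΔEPS = DCL × %ΔSales = 2.6526 × +8.4% = +22.3%.

+22.3%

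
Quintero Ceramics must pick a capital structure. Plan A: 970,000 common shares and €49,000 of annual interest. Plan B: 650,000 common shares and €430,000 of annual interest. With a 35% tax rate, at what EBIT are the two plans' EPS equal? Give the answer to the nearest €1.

At indifference, (EBIT − 49,000)(1 − t)/970,000 = (EBIT − 430,000)(1 − t)/650,000.
The (1 − t) factor cancels: (EBIT − 49,000) × 650,000 = (EBIT − 430,000) × 970,000.
EBIT × (970,000 − 650,000) = 430,000 × 970,000 − 49,000 × 650,000 = 385,250,000,000, so EBIT = 385,250,000,000 ÷ 320,000 = 1,203,906.25.

€1,203,906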